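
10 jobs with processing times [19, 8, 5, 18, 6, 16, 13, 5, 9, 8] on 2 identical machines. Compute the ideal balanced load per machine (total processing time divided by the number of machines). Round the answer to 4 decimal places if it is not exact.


Total processing time = 19 + 8 + 5 + 18 + 6 + 16 + 13 + 5 + 9 + 8 = 107
Number of machines = 2
Ideal balanced load = 107 / 2 = 53.5

53.5


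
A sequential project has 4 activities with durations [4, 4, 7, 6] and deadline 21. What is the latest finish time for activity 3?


LF(activity 3) = deadline - sum of successor durations
Successors: activities 4 through 4 with durations [6]
Sum of successor durations = 6
LF = 21 - 6 = 15

15


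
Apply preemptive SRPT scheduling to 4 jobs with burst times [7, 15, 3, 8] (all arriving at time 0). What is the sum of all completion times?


Since all jobs arrive at t=0, SRPT equals SPT ordering.
SPT order: [3, 7, 8, 15]
Completion times:
  Job 1: p=3, C=3
  Job 2: p=7, C=10
  Job 3: p=8, C=18
  Job 4: p=15, C=33
Total completion time = 3 + 10 + 18 + 33 = 64

64


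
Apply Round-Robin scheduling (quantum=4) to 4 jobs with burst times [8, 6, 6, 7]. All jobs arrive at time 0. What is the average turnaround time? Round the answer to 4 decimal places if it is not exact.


Time quantum = 4
Execution trace:
  J1 runs 4 units, time = 4
  J2 runs 4 units, time = 8
  J3 runs 4 units, time = 12
  J4 runs 4 units, time = 16
  J1 runs 4 units, time = 20
  J2 runs 2 units, time = 22
  J3 runs 2 units, time = 24
  J4 runs 3 units, time = 27
Finish times: [20, 22, 24, 27]
Average turnaround = 93/4 = 23.25

23.25


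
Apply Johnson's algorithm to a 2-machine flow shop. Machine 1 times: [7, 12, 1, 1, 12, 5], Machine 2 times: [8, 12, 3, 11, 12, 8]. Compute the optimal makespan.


Apply Johnson's rule:
  Group 1 (a <= b): [(3, 1, 3), (4, 1, 11), (6, 5, 8), (1, 7, 8), (2, 12, 12), (5, 12, 12)]
  Group 2 (a > b): []
Optimal job order: [3, 4, 6, 1, 2, 5]
Schedule:
  Job 3: M1 done at 1, M2 done at 4
  Job 4: M1 done at 2, M2 done at 15
  Job 6: M1 done at 7, M2 done at 23
  Job 1: M1 done at 14, M2 done at 31
  Job 2: M1 done at 26, M2 done at 43
  Job 5: M1 done at 38, M2 done at 55
Makespan = 55

55


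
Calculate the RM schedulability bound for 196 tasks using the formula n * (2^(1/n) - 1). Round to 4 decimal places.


Compute 2^(1/196) = 1.0035427259
Subtract 1: 1.0035427259 - 1 = 0.0035427259
Multiply by n: 196 * 0.0035427259 = 0.6943742764
Round to 4 dp: 0.6944

0.6944


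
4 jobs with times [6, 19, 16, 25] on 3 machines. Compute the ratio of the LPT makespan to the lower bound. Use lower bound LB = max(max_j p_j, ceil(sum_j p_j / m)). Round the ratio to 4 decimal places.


LPT order: [25, 19, 16, 6]
Machine loads after assignment: [25, 19, 22]
LPT makespan = 25
Lower bound = max(max_job, ceil(total/3)) = max(25, 22) = 25
Ratio = 25 / 25 = 1.0

1.0


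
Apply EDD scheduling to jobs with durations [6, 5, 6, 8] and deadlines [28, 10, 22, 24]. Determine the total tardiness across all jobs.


Sort by due date (EDD order): [(5, 10), (6, 22), (8, 24), (6, 28)]
Compute completion times and tardiness:
  Job 1: p=5, d=10, C=5, tardiness=max(0,5-10)=0
  Job 2: p=6, d=22, C=11, tardiness=max(0,11-22)=0
  Job 3: p=8, d=24, C=19, tardiness=max(0,19-24)=0
  Job 4: p=6, d=28, C=25, tardiness=max(0,25-28)=0
Total tardiness = 0

0


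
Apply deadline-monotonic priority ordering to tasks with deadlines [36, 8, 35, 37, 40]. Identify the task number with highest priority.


Sort tasks by relative deadline (ascending):
  Task 2: deadline = 8
  Task 3: deadline = 35
  Task 1: deadline = 36
  Task 4: deadline = 37
  Task 5: deadline = 40
Priority order (highest first): [2, 3, 1, 4, 5]
Highest priority task = 2

2


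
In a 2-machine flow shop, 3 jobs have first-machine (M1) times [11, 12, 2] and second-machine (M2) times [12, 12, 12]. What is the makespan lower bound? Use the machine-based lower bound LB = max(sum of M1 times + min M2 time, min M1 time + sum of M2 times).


LB1 = sum(M1 times) + min(M2 times) = 25 + 12 = 37
LB2 = min(M1 times) + sum(M2 times) = 2 + 36 = 38
Lower bound = max(LB1, LB2) = max(37, 38) = 38

38


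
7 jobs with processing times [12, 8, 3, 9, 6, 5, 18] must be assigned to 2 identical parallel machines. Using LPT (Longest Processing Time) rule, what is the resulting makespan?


Sort jobs in decreasing order (LPT): [18, 12, 9, 8, 6, 5, 3]
Assign each job to the least loaded machine:
  Machine 1: jobs [18, 8, 5], load = 31
  Machine 2: jobs [12, 9, 6, 3], load = 30
Makespan = max load = 31

31


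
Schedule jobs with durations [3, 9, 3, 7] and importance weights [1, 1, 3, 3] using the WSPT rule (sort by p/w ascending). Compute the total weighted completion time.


Compute p/w ratios and sort ascending (WSPT): [(3, 3), (7, 3), (3, 1), (9, 1)]
Compute weighted completion times:
  Job (p=3,w=3): C=3, w*C=3*3=9
  Job (p=7,w=3): C=10, w*C=3*10=30
  Job (p=3,w=1): C=13, w*C=1*13=13
  Job (p=9,w=1): C=22, w*C=1*22=22
Total weighted completion time = 74

74


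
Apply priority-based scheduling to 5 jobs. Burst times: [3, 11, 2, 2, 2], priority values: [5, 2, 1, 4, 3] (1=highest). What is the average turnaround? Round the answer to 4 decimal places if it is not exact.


Sort by priority (ascending = highest first):
Order: [(1, 2), (2, 11), (3, 2), (4, 2), (5, 3)]
Completion times:
  Priority 1, burst=2, C=2
  Priority 2, burst=11, C=13
  Priority 3, burst=2, C=15
  Priority 4, burst=2, C=17
  Priority 5, burst=3, C=20
Average turnaround = 67/5 = 13.4

13.4


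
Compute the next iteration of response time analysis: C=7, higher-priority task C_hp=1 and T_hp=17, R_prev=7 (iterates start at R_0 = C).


R_next = C + ceil(R_prev / T_hp) * C_hp
ceil(7 / 17) = ceil(0.4118) = 1
Interference = 1 * 1 = 1
R_next = 7 + 1 = 8

8


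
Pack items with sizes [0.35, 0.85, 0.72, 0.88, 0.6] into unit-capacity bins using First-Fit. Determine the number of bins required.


Place items sequentially using First-Fit:
  Item 0.35 -> new Bin 1
  Item 0.85 -> new Bin 2
  Item 0.72 -> new Bin 3
  Item 0.88 -> new Bin 4
  Item 0.6 -> Bin 1 (now 0.95)
Total bins used = 4

4


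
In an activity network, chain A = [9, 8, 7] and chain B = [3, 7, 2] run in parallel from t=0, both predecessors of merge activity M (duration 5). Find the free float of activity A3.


ES(A3) = sum of predecessors on chain A = 17
EF(A3) = ES + duration = 17 + 7 = 24
Successor of A3 is M. ES(M) = max(sum(A), sum(B)) = max(24, 12) = 24
Free float = ES(successor) - EF(current) = 24 - 24 = 0

0


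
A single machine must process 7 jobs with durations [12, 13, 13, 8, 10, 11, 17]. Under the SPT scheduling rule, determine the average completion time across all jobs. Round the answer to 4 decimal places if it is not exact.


Sort jobs by processing time (SPT order): [8, 10, 11, 12, 13, 13, 17]
Compute completion times sequentially:
  Job 1: processing = 8, completes at 8
  Job 2: processing = 10, completes at 18
  Job 3: processing = 11, completes at 29
  Job 4: processing = 12, completes at 41
  Job 5: processing = 13, completes at 54
  Job 6: processing = 13, completes at 67
  Job 7: processing = 17, completes at 84
Sum of completion times = 301
Average completion time = 301/7 = 43.0

43.0


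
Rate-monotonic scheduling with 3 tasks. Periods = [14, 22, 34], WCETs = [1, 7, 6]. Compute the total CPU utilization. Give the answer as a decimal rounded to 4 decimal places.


Compute individual utilizations (exact fractions):
  Task 1: C/T = 1/14 (approx. 0.0714)
  Task 2: C/T = 7/22 (approx. 0.3182)
  Task 3: C/T = 6/34 = 3/17 (approx. 0.1765)
Total utilization U = 1/14 + 7/22 + 3/17 = 741/1309
Rounded to 4 decimal places: U = 0.5661
RM (Liu & Layland) bound for 3 tasks = 0.779763; compare with U = 741/1309 (approx. 0.566081)
U <= bound, so schedulable by RM sufficient condition.

0.5661


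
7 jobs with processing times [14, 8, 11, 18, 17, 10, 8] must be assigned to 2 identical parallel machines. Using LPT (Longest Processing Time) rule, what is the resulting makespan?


Sort jobs in decreasing order (LPT): [18, 17, 14, 11, 10, 8, 8]
Assign each job to the least loaded machine:
  Machine 1: jobs [18, 11, 10, 8], load = 47
  Machine 2: jobs [17, 14, 8], load = 39
Makespan = max load = 47

47


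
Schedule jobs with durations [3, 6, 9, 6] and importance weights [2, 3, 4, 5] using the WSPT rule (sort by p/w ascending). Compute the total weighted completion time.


Compute p/w ratios and sort ascending (WSPT): [(6, 5), (3, 2), (6, 3), (9, 4)]
Compute weighted completion times:
  Job (p=6,w=5): C=6, w*C=5*6=30
  Job (p=3,w=2): C=9, w*C=2*9=18
  Job (p=6,w=3): C=15, w*C=3*15=45
  Job (p=9,w=4): C=24, w*C=4*24=96
Total weighted completion time = 189

189


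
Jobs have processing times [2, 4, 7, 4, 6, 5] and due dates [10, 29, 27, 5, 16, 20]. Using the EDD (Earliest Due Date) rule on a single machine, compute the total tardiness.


Sort by due date (EDD order): [(4, 5), (2, 10), (6, 16), (5, 20), (7, 27), (4, 29)]
Compute completion times and tardiness:
  Job 1: p=4, d=5, C=4, tardiness=max(0,4-5)=0
  Job 2: p=2, d=10, C=6, tardiness=max(0,6-10)=0
  Job 3: p=6, d=16, C=12, tardiness=max(0,12-16)=0
  Job 4: p=5, d=20, C=17, tardiness=max(0,17-20)=0
  Job 5: p=7, d=27, C=24, tardiness=max(0,24-27)=0
  Job 6: p=4, d=29, C=28, tardiness=max(0,28-29)=0
Total tardiness = 0

0


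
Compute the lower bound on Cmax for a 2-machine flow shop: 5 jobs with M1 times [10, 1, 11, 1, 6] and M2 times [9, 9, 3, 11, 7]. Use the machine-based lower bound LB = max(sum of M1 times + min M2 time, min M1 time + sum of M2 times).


LB1 = sum(M1 times) + min(M2 times) = 29 + 3 = 32
LB2 = min(M1 times) + sum(M2 times) = 1 + 39 = 40
Lower bound = max(LB1, LB2) = max(32, 40) = 40

40


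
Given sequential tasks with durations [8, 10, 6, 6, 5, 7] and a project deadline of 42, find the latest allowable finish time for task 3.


LF(activity 3) = deadline - sum of successor durations
Successors: activities 4 through 6 with durations [6, 5, 7]
Sum of successor durations = 18
LF = 42 - 18 = 24

24


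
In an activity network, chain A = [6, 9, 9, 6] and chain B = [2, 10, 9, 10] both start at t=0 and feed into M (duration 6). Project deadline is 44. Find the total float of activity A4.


Forward pass: ES(A4) = sum of predecessors on chain A = 24
EF = ES + duration = 24 + 6 = 30
Backward pass: LF(M) = deadline = 44; LS(M) = 44 - 6 = 38
LF(A4) = LS(M) - sum(successors on chain A) = 38 - 0 = 38
LS = LF - duration = 38 - 6 = 32
Total float = LS - ES = 32 - 24 = 8

8


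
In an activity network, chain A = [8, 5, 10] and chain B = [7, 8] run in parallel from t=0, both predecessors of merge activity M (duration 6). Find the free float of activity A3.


ES(A3) = sum of predecessors on chain A = 13
EF(A3) = ES + duration = 13 + 10 = 23
Successor of A3 is M. ES(M) = max(sum(A), sum(B)) = max(23, 15) = 23
Free float = ES(successor) - EF(current) = 23 - 23 = 0

0


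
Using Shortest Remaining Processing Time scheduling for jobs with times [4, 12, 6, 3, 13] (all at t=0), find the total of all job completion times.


Since all jobs arrive at t=0, SRPT equals SPT ordering.
SPT order: [3, 4, 6, 12, 13]
Completion times:
  Job 1: p=3, C=3
  Job 2: p=4, C=7
  Job 3: p=6, C=13
  Job 4: p=12, C=25
  Job 5: p=13, C=38
Total completion time = 3 + 7 + 13 + 25 + 38 = 86

86


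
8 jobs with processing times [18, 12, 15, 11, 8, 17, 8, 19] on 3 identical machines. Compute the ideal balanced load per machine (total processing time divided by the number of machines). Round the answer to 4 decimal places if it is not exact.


Total processing time = 18 + 12 + 15 + 11 + 8 + 17 + 8 + 19 = 108
Number of machines = 3
Ideal balanced load = 108 / 3 = 36.0

36.0


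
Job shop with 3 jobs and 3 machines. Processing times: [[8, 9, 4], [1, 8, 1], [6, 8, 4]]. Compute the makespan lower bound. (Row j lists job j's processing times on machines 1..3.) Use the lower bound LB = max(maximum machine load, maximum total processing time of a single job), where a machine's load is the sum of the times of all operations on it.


Machine loads:
  Machine 1: 8 + 1 + 6 = 15
  Machine 2: 9 + 8 + 8 = 25
  Machine 3: 4 + 1 + 4 = 9
Max machine load = 25
Job totals:
  Job 1: 21
  Job 2: 10
  Job 3: 18
Max job total = 21
Lower bound = max(25, 21) = 25

25


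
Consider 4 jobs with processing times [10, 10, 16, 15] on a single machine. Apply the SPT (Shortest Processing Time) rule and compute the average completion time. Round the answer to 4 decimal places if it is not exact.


Sort jobs by processing time (SPT order): [10, 10, 15, 16]
Compute completion times sequentially:
  Job 1: processing = 10, completes at 10
  Job 2: processing = 10, completes at 20
  Job 3: processing = 15, completes at 35
  Job 4: processing = 16, completes at 51
Sum of completion times = 116
Average completion time = 116/4 = 29.0

29.0


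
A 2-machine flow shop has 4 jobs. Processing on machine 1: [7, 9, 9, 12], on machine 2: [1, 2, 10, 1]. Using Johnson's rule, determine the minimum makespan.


Apply Johnson's rule:
  Group 1 (a <= b): [(3, 9, 10)]
  Group 2 (a > b): [(2, 9, 2), (1, 7, 1), (4, 12, 1)]
Optimal job order: [3, 2, 1, 4]
Schedule:
  Job 3: M1 done at 9, M2 done at 19
  Job 2: M1 done at 18, M2 done at 21
  Job 1: M1 done at 25, M2 done at 26
  Job 4: M1 done at 37, M2 done at 38
Makespan = 38

38


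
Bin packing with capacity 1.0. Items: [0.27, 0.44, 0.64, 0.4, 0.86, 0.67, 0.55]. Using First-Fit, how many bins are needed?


Place items sequentially using First-Fit:
  Item 0.27 -> new Bin 1
  Item 0.44 -> Bin 1 (now 0.71)
  Item 0.64 -> new Bin 2
  Item 0.4 -> new Bin 3
  Item 0.86 -> new Bin 4
  Item 0.67 -> new Bin 5
  Item 0.55 -> Bin 3 (now 0.95)
Total bins used = 5

5


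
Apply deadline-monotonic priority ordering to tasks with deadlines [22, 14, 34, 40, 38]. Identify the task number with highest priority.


Sort tasks by relative deadline (ascending):
  Task 2: deadline = 14
  Task 1: deadline = 22
  Task 3: deadline = 34
  Task 5: deadline = 38
  Task 4: deadline = 40
Priority order (highest first): [2, 1, 3, 5, 4]
Highest priority task = 2

2


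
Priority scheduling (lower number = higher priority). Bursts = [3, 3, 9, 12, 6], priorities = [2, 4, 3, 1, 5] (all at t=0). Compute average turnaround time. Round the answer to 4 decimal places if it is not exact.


Sort by priority (ascending = highest first):
Order: [(1, 12), (2, 3), (3, 9), (4, 3), (5, 6)]
Completion times:
  Priority 1, burst=12, C=12
  Priority 2, burst=3, C=15
  Priority 3, burst=9, C=24
  Priority 4, burst=3, C=27
  Priority 5, burst=6, C=33
Average turnaround = 111/5 = 22.2

22.2


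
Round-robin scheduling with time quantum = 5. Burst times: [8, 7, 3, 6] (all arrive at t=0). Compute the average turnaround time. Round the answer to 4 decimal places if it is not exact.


Time quantum = 5
Execution trace:
  J1 runs 5 units, time = 5
  J2 runs 5 units, time = 10
  J3 runs 3 units, time = 13
  J4 runs 5 units, time = 18
  J1 runs 3 units, time = 21
  J2 runs 2 units, time = 23
  J4 runs 1 units, time = 24
Finish times: [21, 23, 13, 24]
Average turnaround = 81/4 = 20.25

20.25


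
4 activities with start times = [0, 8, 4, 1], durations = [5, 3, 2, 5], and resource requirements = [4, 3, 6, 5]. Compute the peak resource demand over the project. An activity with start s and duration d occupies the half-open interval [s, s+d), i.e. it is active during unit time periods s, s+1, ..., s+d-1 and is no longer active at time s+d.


Each activity i is active on [start_i, start_i + duration_i).
Compute total resource usage per time slot:
  t=0: active resources = [4], total = 4
  t=1: active resources = [4, 5], total = 9
  t=2: active resources = [4, 5], total = 9
  t=3: active resources = [4, 5], total = 9
  t=4: active resources = [4, 6, 5], total = 15
  t=5: active resources = [6, 5], total = 11
  t=6: active resources = [], total = 0
  t=7: active resources = [], total = 0
  t=8: active resources = [3], total = 3
  t=9: active resources = [3], total = 3
  t=10: active resources = [3], total = 3
Peak resource demand = 15

15


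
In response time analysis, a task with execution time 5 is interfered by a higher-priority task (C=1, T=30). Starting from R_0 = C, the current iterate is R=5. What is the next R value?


R_next = C + ceil(R_prev / T_hp) * C_hp
ceil(5 / 30) = ceil(0.1667) = 1
Interference = 1 * 1 = 1
R_next = 5 + 1 = 6

6


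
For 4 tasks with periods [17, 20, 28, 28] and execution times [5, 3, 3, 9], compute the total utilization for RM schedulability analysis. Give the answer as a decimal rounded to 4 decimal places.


Compute individual utilizations (exact fractions):
  Task 1: C/T = 5/17 (approx. 0.2941)
  Task 2: C/T = 3/20 (approx. 0.15)
  Task 3: C/T = 3/28 (approx. 0.1071)
  Task 4: C/T = 9/28 (approx. 0.3214)
Total utilization U = 5/17 + 3/20 + 3/28 + 9/28 = 2077/2380
Rounded to 4 decimal places: U = 0.8727
RM (Liu & Layland) bound for 4 tasks = 0.756828; compare with U = 2077/2380 (approx. 0.872689)
bound < U <= 1, so the RM sufficient condition is not met (inconclusive; an exact test such as response-time analysis is needed).

0.8727


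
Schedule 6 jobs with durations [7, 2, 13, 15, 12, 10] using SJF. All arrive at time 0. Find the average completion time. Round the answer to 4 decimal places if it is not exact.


SJF order (ascending): [2, 7, 10, 12, 13, 15]
Completion times:
  Job 1: burst=2, C=2
  Job 2: burst=7, C=9
  Job 3: burst=10, C=19
  Job 4: burst=12, C=31
  Job 5: burst=13, C=44
  Job 6: burst=15, C=59
Average completion = 164/6 = 27.3333

27.3333


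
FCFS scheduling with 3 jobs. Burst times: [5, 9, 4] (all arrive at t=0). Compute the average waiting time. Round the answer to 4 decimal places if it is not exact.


FCFS order (as given): [5, 9, 4]
Waiting times:
  Job 1: wait = 0
  Job 2: wait = 5
  Job 3: wait = 14
Sum of waiting times = 19
Average waiting time = 19/3 = 6.3333

6.3333


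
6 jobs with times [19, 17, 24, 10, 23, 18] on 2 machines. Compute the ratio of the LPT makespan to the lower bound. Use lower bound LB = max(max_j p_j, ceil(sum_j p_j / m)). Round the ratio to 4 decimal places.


LPT order: [24, 23, 19, 18, 17, 10]
Machine loads after assignment: [59, 52]
LPT makespan = 59
Lower bound = max(max_job, ceil(total/2)) = max(24, 56) = 56
Ratio = 59 / 56 = 1.0536

1.0536


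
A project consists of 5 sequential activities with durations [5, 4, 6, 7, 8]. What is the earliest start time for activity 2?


Activity 2 starts after activities 1 through 1 complete.
Predecessor durations: [5]
ES = 5 = 5

5


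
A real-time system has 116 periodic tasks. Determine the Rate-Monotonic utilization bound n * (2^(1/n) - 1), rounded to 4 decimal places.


Compute 2^(1/116) = 1.0059932951
Subtract 1: 1.0059932951 - 1 = 0.0059932951
Multiply by n: 116 * 0.0059932951 = 0.6952222316
Round to 4 dp: 0.6952

0.6952


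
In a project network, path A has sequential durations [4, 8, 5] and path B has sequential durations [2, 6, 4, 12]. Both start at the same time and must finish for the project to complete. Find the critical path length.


Path A total = 4 + 8 + 5 = 17
Path B total = 2 + 6 + 4 + 12 = 24
Critical path = longest path = max(17, 24) = 24

24


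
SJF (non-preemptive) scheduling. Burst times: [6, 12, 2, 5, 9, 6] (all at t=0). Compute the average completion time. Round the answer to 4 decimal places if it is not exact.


SJF order (ascending): [2, 5, 6, 6, 9, 12]
Completion times:
  Job 1: burst=2, C=2
  Job 2: burst=5, C=7
  Job 3: burst=6, C=13
  Job 4: burst=6, C=19
  Job 5: burst=9, C=28
  Job 6: burst=12, C=40
Average completion = 109/6 = 18.1667

18.1667


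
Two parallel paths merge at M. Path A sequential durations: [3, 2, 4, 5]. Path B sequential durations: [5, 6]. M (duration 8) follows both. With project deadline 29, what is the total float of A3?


Forward pass: ES(A3) = sum of predecessors on chain A = 5
EF = ES + duration = 5 + 4 = 9
Backward pass: LF(M) = deadline = 29; LS(M) = 29 - 8 = 21
LF(A3) = LS(M) - sum(successors on chain A) = 21 - 5 = 16
LS = LF - duration = 16 - 4 = 12
Total float = LS - ES = 12 - 5 = 7

7


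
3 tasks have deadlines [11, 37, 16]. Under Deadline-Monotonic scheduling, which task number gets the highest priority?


Sort tasks by relative deadline (ascending):
  Task 1: deadline = 11
  Task 3: deadline = 16
  Task 2: deadline = 37
Priority order (highest first): [1, 3, 2]
Highest priority task = 1

1


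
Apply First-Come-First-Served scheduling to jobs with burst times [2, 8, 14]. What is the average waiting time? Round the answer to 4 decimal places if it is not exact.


FCFS order (as given): [2, 8, 14]
Waiting times:
  Job 1: wait = 0
  Job 2: wait = 2
  Job 3: wait = 10
Sum of waiting times = 12
Average waiting time = 12/3 = 4.0

4.0


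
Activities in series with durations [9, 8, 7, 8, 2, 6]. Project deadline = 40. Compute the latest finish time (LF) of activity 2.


LF(activity 2) = deadline - sum of successor durations
Successors: activities 3 through 6 with durations [7, 8, 2, 6]
Sum of successor durations = 23
LF = 40 - 23 = 17

17


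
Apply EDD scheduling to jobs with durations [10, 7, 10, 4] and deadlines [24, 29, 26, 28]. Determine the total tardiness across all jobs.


Sort by due date (EDD order): [(10, 24), (10, 26), (4, 28), (7, 29)]
Compute completion times and tardiness:
  Job 1: p=10, d=24, C=10, tardiness=max(0,10-24)=0
  Job 2: p=10, d=26, C=20, tardiness=max(0,20-26)=0
  Job 3: p=4, d=28, C=24, tardiness=max(0,24-28)=0
  Job 4: p=7, d=29, C=31, tardiness=max(0,31-29)=2
Total tardiness = 2

2


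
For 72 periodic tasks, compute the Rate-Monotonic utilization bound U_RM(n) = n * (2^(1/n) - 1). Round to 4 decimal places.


Compute 2^(1/72) = 1.0096735332
Subtract 1: 1.0096735332 - 1 = 0.0096735332
Multiply by n: 72 * 0.0096735332 = 0.6964943904
Round to 4 dp: 0.6965

0.6965


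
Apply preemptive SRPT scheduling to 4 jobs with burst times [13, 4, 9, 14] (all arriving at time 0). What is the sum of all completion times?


Since all jobs arrive at t=0, SRPT equals SPT ordering.
SPT order: [4, 9, 13, 14]
Completion times:
  Job 1: p=4, C=4
  Job 2: p=9, C=13
  Job 3: p=13, C=26
  Job 4: p=14, C=40
Total completion time = 4 + 13 + 26 + 40 = 83

83


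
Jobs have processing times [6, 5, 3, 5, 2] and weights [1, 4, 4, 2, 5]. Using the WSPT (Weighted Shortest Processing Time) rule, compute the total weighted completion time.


Compute p/w ratios and sort ascending (WSPT): [(2, 5), (3, 4), (5, 4), (5, 2), (6, 1)]
Compute weighted completion times:
  Job (p=2,w=5): C=2, w*C=5*2=10
  Job (p=3,w=4): C=5, w*C=4*5=20
  Job (p=5,w=4): C=10, w*C=4*10=40
  Job (p=5,w=2): C=15, w*C=2*15=30
  Job (p=6,w=1): C=21, w*C=1*21=21
Total weighted completion time = 121

121


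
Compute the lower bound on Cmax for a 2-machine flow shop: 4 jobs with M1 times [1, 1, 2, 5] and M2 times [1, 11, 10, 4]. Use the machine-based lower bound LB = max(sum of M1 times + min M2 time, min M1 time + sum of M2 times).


LB1 = sum(M1 times) + min(M2 times) = 9 + 1 = 10
LB2 = min(M1 times) + sum(M2 times) = 1 + 26 = 27
Lower bound = max(LB1, LB2) = max(10, 27) = 27

27


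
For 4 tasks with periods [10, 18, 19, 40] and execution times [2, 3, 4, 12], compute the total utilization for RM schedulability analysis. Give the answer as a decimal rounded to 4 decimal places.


Compute individual utilizations (exact fractions):
  Task 1: C/T = 2/10 = 1/5 (approx. 0.2)
  Task 2: C/T = 3/18 = 1/6 (approx. 0.1667)
  Task 3: C/T = 4/19 (approx. 0.2105)
  Task 4: C/T = 12/40 = 3/10 (approx. 0.3)
Total utilization U = 1/5 + 1/6 + 4/19 + 3/10 = 50/57
Rounded to 4 decimal places: U = 0.8772
RM (Liu & Layland) bound for 4 tasks = 0.756828; compare with U = 50/57 (approx. 0.877193)
bound < U <= 1, so the RM sufficient condition is not met (inconclusive; an exact test such as response-time analysis is needed).

0.8772


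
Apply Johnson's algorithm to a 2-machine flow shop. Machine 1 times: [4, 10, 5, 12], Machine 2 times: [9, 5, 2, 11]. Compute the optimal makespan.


Apply Johnson's rule:
  Group 1 (a <= b): [(1, 4, 9)]
  Group 2 (a > b): [(4, 12, 11), (2, 10, 5), (3, 5, 2)]
Optimal job order: [1, 4, 2, 3]
Schedule:
  Job 1: M1 done at 4, M2 done at 13
  Job 4: M1 done at 16, M2 done at 27
  Job 2: M1 done at 26, M2 done at 32
  Job 3: M1 done at 31, M2 done at 34
Makespan = 34

34


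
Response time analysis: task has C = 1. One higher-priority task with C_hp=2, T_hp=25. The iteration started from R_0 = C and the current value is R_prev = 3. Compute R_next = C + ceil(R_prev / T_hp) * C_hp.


R_next = C + ceil(R_prev / T_hp) * C_hp
ceil(3 / 25) = ceil(0.12) = 1
Interference = 1 * 2 = 2
R_next = 1 + 2 = 3
R_next = R_prev, so the iteration has converged (response time = 3).

3


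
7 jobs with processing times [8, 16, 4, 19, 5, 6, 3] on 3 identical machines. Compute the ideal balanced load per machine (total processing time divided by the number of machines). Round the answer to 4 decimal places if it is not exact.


Total processing time = 8 + 16 + 4 + 19 + 5 + 6 + 3 = 61
Number of machines = 3
Ideal balanced load = 61 / 3 = 20.3333

20.3333


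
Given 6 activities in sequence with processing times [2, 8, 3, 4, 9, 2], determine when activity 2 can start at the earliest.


Activity 2 starts after activities 1 through 1 complete.
Predecessor durations: [2]
ES = 2 = 2

2


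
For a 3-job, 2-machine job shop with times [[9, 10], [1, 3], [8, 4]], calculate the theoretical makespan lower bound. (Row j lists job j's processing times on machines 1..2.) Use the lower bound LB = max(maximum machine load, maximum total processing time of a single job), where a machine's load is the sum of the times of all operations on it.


Machine loads:
  Machine 1: 9 + 1 + 8 = 18
  Machine 2: 10 + 3 + 4 = 17
Max machine load = 18
Job totals:
  Job 1: 19
  Job 2: 4
  Job 3: 12
Max job total = 19
Lower bound = max(18, 19) = 19

19


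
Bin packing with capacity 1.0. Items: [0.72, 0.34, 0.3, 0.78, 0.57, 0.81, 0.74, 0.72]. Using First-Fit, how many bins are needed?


Place items sequentially using First-Fit:
  Item 0.72 -> new Bin 1
  Item 0.34 -> new Bin 2
  Item 0.3 -> Bin 2 (now 0.64)
  Item 0.78 -> new Bin 3
  Item 0.57 -> new Bin 4
  Item 0.81 -> new Bin 5
  Item 0.74 -> new Bin 6
  Item 0.72 -> new Bin 7
Total bins used = 7

7


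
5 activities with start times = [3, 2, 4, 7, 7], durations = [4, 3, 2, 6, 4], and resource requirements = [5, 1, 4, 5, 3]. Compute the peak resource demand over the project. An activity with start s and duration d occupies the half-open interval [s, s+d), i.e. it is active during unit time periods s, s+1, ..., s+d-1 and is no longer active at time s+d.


Each activity i is active on [start_i, start_i + duration_i).
Compute total resource usage per time slot:
  t=0: active resources = [], total = 0
  t=1: active resources = [], total = 0
  t=2: active resources = [1], total = 1
  t=3: active resources = [5, 1], total = 6
  t=4: active resources = [5, 1, 4], total = 10
  t=5: active resources = [5, 4], total = 9
  t=6: active resources = [5], total = 5
  t=7: active resources = [5, 3], total = 8
  t=8: active resources = [5, 3], total = 8
  t=9: active resources = [5, 3], total = 8
  t=10: active resources = [5, 3], total = 8
  t=11: active resources = [5], total = 5
  t=12: active resources = [5], total = 5
Peak resource demand = 10

10


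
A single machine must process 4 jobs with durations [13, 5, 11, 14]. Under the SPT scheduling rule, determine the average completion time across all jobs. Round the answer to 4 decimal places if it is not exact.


Sort jobs by processing time (SPT order): [5, 11, 13, 14]
Compute completion times sequentially:
  Job 1: processing = 5, completes at 5
  Job 2: processing = 11, completes at 16
  Job 3: processing = 13, completes at 29
  Job 4: processing = 14, completes at 43
Sum of completion times = 93
Average completion time = 93/4 = 23.25

23.25


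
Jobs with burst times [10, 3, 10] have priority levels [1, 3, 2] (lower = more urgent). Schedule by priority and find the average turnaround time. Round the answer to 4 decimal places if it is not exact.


Sort by priority (ascending = highest first):
Order: [(1, 10), (2, 10), (3, 3)]
Completion times:
  Priority 1, burst=10, C=10
  Priority 2, burst=10, C=20
  Priority 3, burst=3, C=23
Average turnaround = 53/3 = 17.6667

17.6667


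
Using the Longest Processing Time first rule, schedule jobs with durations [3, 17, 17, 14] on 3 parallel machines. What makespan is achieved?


Sort jobs in decreasing order (LPT): [17, 17, 14, 3]
Assign each job to the least loaded machine:
  Machine 1: jobs [17], load = 17
  Machine 2: jobs [17], load = 17
  Machine 3: jobs [14, 3], load = 17
Makespan = max load = 17

17


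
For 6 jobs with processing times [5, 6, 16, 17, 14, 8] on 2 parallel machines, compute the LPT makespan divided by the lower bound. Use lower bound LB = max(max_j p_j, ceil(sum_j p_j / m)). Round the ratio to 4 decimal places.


LPT order: [17, 16, 14, 8, 6, 5]
Machine loads after assignment: [31, 35]
LPT makespan = 35
Lower bound = max(max_job, ceil(total/2)) = max(17, 33) = 33
Ratio = 35 / 33 = 1.0606

1.0606


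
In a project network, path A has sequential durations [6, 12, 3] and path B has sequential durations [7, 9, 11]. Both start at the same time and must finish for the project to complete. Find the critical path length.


Path A total = 6 + 12 + 3 = 21
Path B total = 7 + 9 + 11 = 27
Critical path = longest path = max(21, 27) = 27

27


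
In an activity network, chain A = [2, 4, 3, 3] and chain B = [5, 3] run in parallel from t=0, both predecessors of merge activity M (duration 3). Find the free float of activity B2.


ES(B2) = sum of predecessors on chain B = 5
EF(B2) = ES + duration = 5 + 3 = 8
Successor of B2 is M. ES(M) = max(sum(A), sum(B)) = max(12, 8) = 12
Free float = ES(successor) - EF(current) = 12 - 8 = 4

4


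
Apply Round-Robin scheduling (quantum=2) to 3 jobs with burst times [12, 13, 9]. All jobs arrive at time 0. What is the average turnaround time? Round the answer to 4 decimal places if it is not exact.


Time quantum = 2
Execution trace:
  J1 runs 2 units, time = 2
  J2 runs 2 units, time = 4
  J3 runs 2 units, time = 6
  J1 runs 2 units, time = 8
  J2 runs 2 units, time = 10
  J3 runs 2 units, time = 12
  J1 runs 2 units, time = 14
  J2 runs 2 units, time = 16
  J3 runs 2 units, time = 18
  J1 runs 2 units, time = 20
  J2 runs 2 units, time = 22
  J3 runs 2 units, time = 24
  J1 runs 2 units, time = 26
  J2 runs 2 units, time = 28
  J3 runs 1 units, time = 29
  J1 runs 2 units, time = 31
  J2 runs 2 units, time = 33
  J2 runs 1 units, time = 34
Finish times: [31, 34, 29]
Average turnaround = 94/3 = 31.3333

31.3333


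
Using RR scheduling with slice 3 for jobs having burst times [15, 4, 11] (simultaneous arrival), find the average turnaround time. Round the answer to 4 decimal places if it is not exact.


Time quantum = 3
Execution trace:
  J1 runs 3 units, time = 3
  J2 runs 3 units, time = 6
  J3 runs 3 units, time = 9
  J1 runs 3 units, time = 12
  J2 runs 1 units, time = 13
  J3 runs 3 units, time = 16
  J1 runs 3 units, time = 19
  J3 runs 3 units, time = 22
  J1 runs 3 units, time = 25
  J3 runs 2 units, time = 27
  J1 runs 3 units, time = 30
Finish times: [30, 13, 27]
Average turnaround = 70/3 = 23.3333

23.3333


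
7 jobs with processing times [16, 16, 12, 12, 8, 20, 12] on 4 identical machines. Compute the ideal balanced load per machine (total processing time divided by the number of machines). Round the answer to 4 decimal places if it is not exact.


Total processing time = 16 + 16 + 12 + 12 + 8 + 20 + 12 = 96
Number of machines = 4
Ideal balanced load = 96 / 4 = 24.0

24.0


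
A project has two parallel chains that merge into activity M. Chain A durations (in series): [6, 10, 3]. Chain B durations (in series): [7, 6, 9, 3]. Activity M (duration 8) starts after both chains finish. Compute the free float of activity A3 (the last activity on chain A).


ES(A3) = sum of predecessors on chain A = 16
EF(A3) = ES + duration = 16 + 3 = 19
Successor of A3 is M. ES(M) = max(sum(A), sum(B)) = max(19, 25) = 25
Free float = ES(successor) - EF(current) = 25 - 19 = 6

6


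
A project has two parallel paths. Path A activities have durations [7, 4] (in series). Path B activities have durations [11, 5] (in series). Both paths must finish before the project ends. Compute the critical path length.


Path A total = 7 + 4 = 11
Path B total = 11 + 5 = 16
Critical path = longest path = max(11, 16) = 16

16


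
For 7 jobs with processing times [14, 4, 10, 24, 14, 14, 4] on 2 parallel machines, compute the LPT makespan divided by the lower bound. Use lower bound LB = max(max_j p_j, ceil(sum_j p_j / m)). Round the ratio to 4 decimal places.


LPT order: [24, 14, 14, 14, 10, 4, 4]
Machine loads after assignment: [42, 42]
LPT makespan = 42
Lower bound = max(max_job, ceil(total/2)) = max(24, 42) = 42
Ratio = 42 / 42 = 1.0

1.0


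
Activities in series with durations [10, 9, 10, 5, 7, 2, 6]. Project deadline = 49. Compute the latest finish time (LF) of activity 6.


LF(activity 6) = deadline - sum of successor durations
Successors: activities 7 through 7 with durations [6]
Sum of successor durations = 6
LF = 49 - 6 = 43

43


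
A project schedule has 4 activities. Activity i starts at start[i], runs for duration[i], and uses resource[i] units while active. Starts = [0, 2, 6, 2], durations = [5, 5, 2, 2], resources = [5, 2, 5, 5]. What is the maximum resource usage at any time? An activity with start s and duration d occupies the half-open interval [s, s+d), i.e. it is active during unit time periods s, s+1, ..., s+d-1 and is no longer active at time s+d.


Each activity i is active on [start_i, start_i + duration_i).
Compute total resource usage per time slot:
  t=0: active resources = [5], total = 5
  t=1: active resources = [5], total = 5
  t=2: active resources = [5, 2, 5], total = 12
  t=3: active resources = [5, 2, 5], total = 12
  t=4: active resources = [5, 2], total = 7
  t=5: active resources = [2], total = 2
  t=6: active resources = [2, 5], total = 7
  t=7: active resources = [5], total = 5
Peak resource demand = 12

12


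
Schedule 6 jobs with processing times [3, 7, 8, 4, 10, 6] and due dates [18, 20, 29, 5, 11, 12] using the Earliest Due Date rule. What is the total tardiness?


Sort by due date (EDD order): [(4, 5), (10, 11), (6, 12), (3, 18), (7, 20), (8, 29)]
Compute completion times and tardiness:
  Job 1: p=4, d=5, C=4, tardiness=max(0,4-5)=0
  Job 2: p=10, d=11, C=14, tardiness=max(0,14-11)=3
  Job 3: p=6, d=12, C=20, tardiness=max(0,20-12)=8
  Job 4: p=3, d=18, C=23, tardiness=max(0,23-18)=5
  Job 5: p=7, d=20, C=30, tardiness=max(0,30-20)=10
  Job 6: p=8, d=29, C=38, tardiness=max(0,38-29)=9
Total tardiness = 35

35


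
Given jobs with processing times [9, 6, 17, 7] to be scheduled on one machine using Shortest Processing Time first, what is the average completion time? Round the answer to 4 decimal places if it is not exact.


Sort jobs by processing time (SPT order): [6, 7, 9, 17]
Compute completion times sequentially:
  Job 1: processing = 6, completes at 6
  Job 2: processing = 7, completes at 13
  Job 3: processing = 9, completes at 22
  Job 4: processing = 17, completes at 39
Sum of completion times = 80
Average completion time = 80/4 = 20.0

20.0


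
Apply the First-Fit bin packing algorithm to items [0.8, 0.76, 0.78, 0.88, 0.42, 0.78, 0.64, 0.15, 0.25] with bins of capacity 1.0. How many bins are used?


Place items sequentially using First-Fit:
  Item 0.8 -> new Bin 1
  Item 0.76 -> new Bin 2
  Item 0.78 -> new Bin 3
  Item 0.88 -> new Bin 4
  Item 0.42 -> new Bin 5
  Item 0.78 -> new Bin 6
  Item 0.64 -> new Bin 7
  Item 0.15 -> Bin 1 (now 0.95)
  Item 0.25 -> Bin 5 (now 0.67)
Total bins used = 7

7


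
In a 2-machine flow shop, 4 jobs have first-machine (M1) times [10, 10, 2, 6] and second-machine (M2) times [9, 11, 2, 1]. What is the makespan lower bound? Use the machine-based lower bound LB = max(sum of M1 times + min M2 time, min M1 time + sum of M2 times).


LB1 = sum(M1 times) + min(M2 times) = 28 + 1 = 29
LB2 = min(M1 times) + sum(M2 times) = 2 + 23 = 25
Lower bound = max(LB1, LB2) = max(29, 25) = 29

29


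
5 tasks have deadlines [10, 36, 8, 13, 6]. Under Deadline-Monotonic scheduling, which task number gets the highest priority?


Sort tasks by relative deadline (ascending):
  Task 5: deadline = 6
  Task 3: deadline = 8
  Task 1: deadline = 10
  Task 4: deadline = 13
  Task 2: deadline = 36
Priority order (highest first): [5, 3, 1, 4, 2]
Highest priority task = 5

5


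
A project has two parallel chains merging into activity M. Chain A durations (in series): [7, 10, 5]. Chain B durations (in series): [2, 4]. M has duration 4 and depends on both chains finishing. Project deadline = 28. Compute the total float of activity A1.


Forward pass: ES(A1) = sum of predecessors on chain A = 0
EF = ES + duration = 0 + 7 = 7
Backward pass: LF(M) = deadline = 28; LS(M) = 28 - 4 = 24
LF(A1) = LS(M) - sum(successors on chain A) = 24 - 15 = 9
LS = LF - duration = 9 - 7 = 2
Total float = LS - ES = 2 - 0 = 2

2


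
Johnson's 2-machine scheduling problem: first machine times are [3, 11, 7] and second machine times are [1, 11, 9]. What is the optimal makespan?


Apply Johnson's rule:
  Group 1 (a <= b): [(3, 7, 9), (2, 11, 11)]
  Group 2 (a > b): [(1, 3, 1)]
Optimal job order: [3, 2, 1]
Schedule:
  Job 3: M1 done at 7, M2 done at 16
  Job 2: M1 done at 18, M2 done at 29
  Job 1: M1 done at 21, M2 done at 30
Makespan = 30

30


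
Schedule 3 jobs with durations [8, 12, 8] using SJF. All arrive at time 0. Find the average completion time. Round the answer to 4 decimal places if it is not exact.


SJF order (ascending): [8, 8, 12]
Completion times:
  Job 1: burst=8, C=8
  Job 2: burst=8, C=16
  Job 3: burst=12, C=28
Average completion = 52/3 = 17.3333

17.3333


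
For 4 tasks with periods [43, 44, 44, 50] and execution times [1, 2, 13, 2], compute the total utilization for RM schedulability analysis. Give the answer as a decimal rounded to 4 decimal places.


Compute individual utilizations (exact fractions):
  Task 1: C/T = 1/43 (approx. 0.0233)
  Task 2: C/T = 2/44 = 1/22 (approx. 0.0455)
  Task 3: C/T = 13/44 (approx. 0.2955)
  Task 4: C/T = 2/50 = 1/25 (approx. 0.04)
Total utilization U = 1/43 + 1/22 + 13/44 + 1/25 = 19117/47300
Rounded to 4 decimal places: U = 0.4042
RM (Liu & Layland) bound for 4 tasks = 0.756828; compare with U = 19117/47300 (approx. 0.404165)
U <= bound, so schedulable by RM sufficient condition.

0.4042


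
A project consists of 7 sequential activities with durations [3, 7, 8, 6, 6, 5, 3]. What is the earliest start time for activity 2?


Activity 2 starts after activities 1 through 1 complete.
Predecessor durations: [3]
ES = 3 = 3

3


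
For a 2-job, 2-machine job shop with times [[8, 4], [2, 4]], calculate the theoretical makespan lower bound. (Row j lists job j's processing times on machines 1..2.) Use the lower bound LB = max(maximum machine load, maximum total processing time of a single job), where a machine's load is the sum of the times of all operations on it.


Machine loads:
  Machine 1: 8 + 2 = 10
  Machine 2: 4 + 4 = 8
Max machine load = 10
Job totals:
  Job 1: 12
  Job 2: 6
Max job total = 12
Lower bound = max(10, 12) = 12

12


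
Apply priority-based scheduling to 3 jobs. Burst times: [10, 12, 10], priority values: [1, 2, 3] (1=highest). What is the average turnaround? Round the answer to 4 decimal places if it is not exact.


Sort by priority (ascending = highest first):
Order: [(1, 10), (2, 12), (3, 10)]
Completion times:
  Priority 1, burst=10, C=10
  Priority 2, burst=12, C=22
  Priority 3, burst=10, C=32
Average turnaround = 64/3 = 21.3333

21.3333


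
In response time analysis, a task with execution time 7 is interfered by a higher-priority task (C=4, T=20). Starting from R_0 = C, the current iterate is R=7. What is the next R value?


R_next = C + ceil(R_prev / T_hp) * C_hp
ceil(7 / 20) = ceil(0.35) = 1
Interference = 1 * 4 = 4
R_next = 7 + 4 = 11

11
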